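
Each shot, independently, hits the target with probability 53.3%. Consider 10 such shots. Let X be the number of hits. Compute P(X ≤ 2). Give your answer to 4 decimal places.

0.0350

X ~ Binomial(10, 0.533); P(X ≤ 2) = Σ C(10,k) p^k (1−p)^(10−k) over k:
  k=0: C(10,0)·0.533^0·0.467^10 = 0.000493
  k=1: C(10,1)·0.533^1·0.467^9 = 0.005631
  k=2: C(10,2)·0.533^2·0.467^8 = 0.028920
Total = 0.035045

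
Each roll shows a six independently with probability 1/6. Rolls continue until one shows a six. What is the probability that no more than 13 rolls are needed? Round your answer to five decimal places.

0.90654

Y = number of rolls to the first success; geometric, p = 0.166667.
P(Y ≤ 13) = 1 − (1−p)^13 = 1 − 0.0934639 = 0.9065361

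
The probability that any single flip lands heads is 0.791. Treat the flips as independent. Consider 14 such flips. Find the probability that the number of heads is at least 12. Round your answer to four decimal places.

0.4149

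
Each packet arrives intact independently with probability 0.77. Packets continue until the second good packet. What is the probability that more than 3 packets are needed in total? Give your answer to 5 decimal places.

0.13437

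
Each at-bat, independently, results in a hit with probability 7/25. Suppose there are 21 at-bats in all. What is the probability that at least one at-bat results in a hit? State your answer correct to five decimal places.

P(at least one) = 1 − P(none) = 1 − (1 − 0.28)^21
= 1 − 0.0010092 = 0.9989908

0.99899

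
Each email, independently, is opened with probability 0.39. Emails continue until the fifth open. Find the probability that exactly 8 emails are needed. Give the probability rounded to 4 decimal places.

0.0717

Y = trial on which the fifth success occurs; negative binomial, r=5, p=0.39.
P(Y=8) = C(7,4) · p^5 · (1−p)^3
= 35 · 0.0090224 · 0.22698 = 0.071677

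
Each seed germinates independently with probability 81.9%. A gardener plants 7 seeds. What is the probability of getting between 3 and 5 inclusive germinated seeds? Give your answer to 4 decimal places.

X ~ Binomial(7, 0.819); P(3 ≤ X ≤ 5) = Σ C(7,k) p^k (1−p)^(7−k) over k:
  k=3: C(7,3)·0.819^3·0.181^4 = 0.020636
  k=4: C(7,4)·0.819^4·0.181^3 = 0.093377
  k=5: C(7,5)·0.819^5·0.181^2 = 0.253511
Total = 0.367524

0.3675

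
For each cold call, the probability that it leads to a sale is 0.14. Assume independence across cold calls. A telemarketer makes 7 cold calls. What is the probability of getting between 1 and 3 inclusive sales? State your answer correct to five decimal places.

0.64264

X ~ Binomial(7, 0.14); P(1 ≤ X ≤ 3) = Σ C(7,k) p^k (1−p)^(7−k) over k:
  k=1: C(7,1)·0.14^1·0.86^6 = 0.3964759
  k=2: C(7,2)·0.14^2·0.86^5 = 0.1936278
  k=3: C(7,3)·0.14^3·0.86^4 = 0.0525347
Total = 0.6426383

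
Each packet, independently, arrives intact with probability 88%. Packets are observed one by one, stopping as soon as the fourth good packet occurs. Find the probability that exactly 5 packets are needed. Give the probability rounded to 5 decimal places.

0.28785

Y = trial on which the fourth success occurs; negative binomial, r=4, p=0.88.
P(Y=5) = C(4,3) · p^4 · (1−p)^1
= 4 · 0.5997 · 0.12 = 0.2878538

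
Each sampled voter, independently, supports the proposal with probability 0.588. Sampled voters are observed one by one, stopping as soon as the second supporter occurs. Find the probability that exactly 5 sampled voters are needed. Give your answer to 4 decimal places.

Y = trial on which the second success occurs; negative binomial, r=2, p=0.588.
P(Y=5) = C(4,1) · p^2 · (1−p)^3
= 4 · 0.34574 · 0.069935 = 0.096718

0.0967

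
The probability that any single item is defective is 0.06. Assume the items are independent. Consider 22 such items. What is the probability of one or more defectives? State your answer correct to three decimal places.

0.744

P(at least one) = 1 − P(none) = 1 − (1 − 0.06)^22
= 1 − 0.25634 = 0.74366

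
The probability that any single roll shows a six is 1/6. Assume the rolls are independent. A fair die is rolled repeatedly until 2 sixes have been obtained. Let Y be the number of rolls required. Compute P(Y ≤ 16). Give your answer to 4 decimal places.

0.7728

Finishing within 16 rolls ⇔ at least 2 successes in the first 16. With X ~ Binomial(16, 0.166667), P(Y ≤ 16) = 1 − P(X ≤ 1).
  k=0: C(16,0)·0.166667^0·0.833333^16 = 0.054088
  k=1: C(16,1)·0.166667^1·0.833333^15 = 0.173081
1 − 0.227169 = 0.772831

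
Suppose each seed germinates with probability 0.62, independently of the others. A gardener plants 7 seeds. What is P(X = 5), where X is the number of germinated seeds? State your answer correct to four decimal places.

X ~ Binomial(n=7, p=0.62).
P(X=5) = C(7,5) · p^5 · (1−p)^2
= 21 · 0.091613 · 0.1444 = 0.277808

0.2778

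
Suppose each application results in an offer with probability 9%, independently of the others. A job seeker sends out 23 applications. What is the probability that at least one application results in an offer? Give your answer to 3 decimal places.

0.886

P(at least one) = 1 − P(none) = 1 − (1 − 0.09)^23
= 1 − 0.11428 = 0.88572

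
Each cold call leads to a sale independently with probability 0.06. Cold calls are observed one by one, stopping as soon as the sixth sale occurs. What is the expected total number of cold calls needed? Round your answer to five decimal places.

100.00000

Y = total cold calls until the sixth success; negative binomial with r=6, p=0.06.
E[Y] = r / p = 6 / 0.06 = 100.0000000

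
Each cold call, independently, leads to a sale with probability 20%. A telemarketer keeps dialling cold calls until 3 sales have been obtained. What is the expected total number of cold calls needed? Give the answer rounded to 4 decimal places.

Y = total cold calls until the third success; negative binomial with r=3, p=0.20.
E[Y] = r / p = 3 / 0.20 = 15.000000

15.0000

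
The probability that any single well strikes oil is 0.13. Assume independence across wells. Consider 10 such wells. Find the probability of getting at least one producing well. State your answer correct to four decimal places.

0.7516

P(at least one) = 1 − P(none) = 1 − (1 − 0.13)^10
= 1 − 0.248423 = 0.751577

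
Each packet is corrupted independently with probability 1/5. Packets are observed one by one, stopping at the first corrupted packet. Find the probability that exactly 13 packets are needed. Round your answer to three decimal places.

0.014

Geometric (trials to first success), p = 0.20.
P(Y = 13) = (1−p)^12 · p = 0.068719 · 0.20 = 0.01374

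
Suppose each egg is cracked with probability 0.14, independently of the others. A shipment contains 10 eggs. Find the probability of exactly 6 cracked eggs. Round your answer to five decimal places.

0.00086

X ~ Binomial(n=10, p=0.14).
P(X=6) = C(10,6) · p^6 · (1−p)^4
= 210 · 7.5295e-06 · 0.54701 = 0.0008649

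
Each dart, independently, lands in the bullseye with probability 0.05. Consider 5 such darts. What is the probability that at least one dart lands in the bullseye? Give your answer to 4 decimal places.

P(at least one) = 1 − P(none) = 1 − (1 − 0.05)^5
= 1 − 0.773781 = 0.226219

0.2262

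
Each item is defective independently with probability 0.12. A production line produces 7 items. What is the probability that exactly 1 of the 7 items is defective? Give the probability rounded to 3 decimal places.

0.390

X ~ Binomial(n=7, p=0.12).
P(X=1) = C(7,1) · p^1 · (1−p)^6
= 7 · 0.12 · 0.4644 = 0.39010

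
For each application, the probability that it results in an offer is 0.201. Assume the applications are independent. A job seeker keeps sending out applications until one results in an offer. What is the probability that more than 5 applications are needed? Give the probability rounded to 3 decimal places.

0.326

Y = number of applications to the first success; geometric, p = 0.201.
P(Y > 5) = P(first 5 all fail) = (1−p)^5 = 0.32564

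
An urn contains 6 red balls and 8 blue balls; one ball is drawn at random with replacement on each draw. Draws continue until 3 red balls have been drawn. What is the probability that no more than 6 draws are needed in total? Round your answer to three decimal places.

Finishing within 6 draws ⇔ at least 3 successes in the first 6. With X ~ Binomial(6, 0.428571), P(Y ≤ 6) = 1 − P(X ≤ 2).
  k=0: C(6,0)·0.428571^0·0.571429^6 = 0.03482
  k=1: C(6,1)·0.428571^1·0.571429^5 = 0.15667
  k=2: C(6,2)·0.428571^2·0.571429^4 = 0.29376
1 − 0.48524 = 0.51476

0.515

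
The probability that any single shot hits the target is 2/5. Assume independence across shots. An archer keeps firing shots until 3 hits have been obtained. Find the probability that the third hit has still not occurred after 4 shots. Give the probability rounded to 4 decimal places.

0.8208

Needing more than 4 shots ⇔ fewer than 3 successes in the first 4. With X ~ Binomial(4, 0.40), P(Y > 4) = P(X ≤ 2).
  k=0: C(4,0)·0.40^0·0.60^4 = 0.129600
  k=1: C(4,1)·0.40^1·0.60^3 = 0.345600
  k=2: C(4,2)·0.40^2·0.60^2 = 0.345600
P(X ≤ 2) = 0.820800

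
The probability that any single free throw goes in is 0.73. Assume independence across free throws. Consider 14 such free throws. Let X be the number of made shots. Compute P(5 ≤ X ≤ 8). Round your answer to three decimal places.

0.149

X ~ Binomial(14, 0.73); P(5 ≤ X ≤ 8) = Σ C(14,k) p^k (1−p)^(14−k) over k:
  k=5: C(14,5)·0.73^5·0.27^9 = 0.00316
  k=6: C(14,6)·0.73^6·0.27^8 = 0.01284
  k=7: C(14,7)·0.73^7·0.27^7 = 0.03966
  k=8: C(14,8)·0.73^8·0.27^6 = 0.09383
Total = 0.14949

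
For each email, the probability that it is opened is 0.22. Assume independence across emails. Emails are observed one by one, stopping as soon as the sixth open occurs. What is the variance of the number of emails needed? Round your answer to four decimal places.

Y = total emails until the sixth success; negative binomial with r=6, p=0.22.
Var(Y) = r(1−p)/p² = 6·0.78 / 0.22² = 96.694215

96.6942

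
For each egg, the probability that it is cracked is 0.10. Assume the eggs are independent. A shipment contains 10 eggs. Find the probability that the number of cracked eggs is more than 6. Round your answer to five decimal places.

0.00001

X ~ Binomial(10, 0.10); P(X ≥ 7) = Σ C(10,k) p^k (1−p)^(10−k) over k:
  k=7: C(10,7)·0.10^7·0.90^3 = 0.0000087
  k=8: C(10,8)·0.10^8·0.90^2 = 0.0000004
  k=9: C(10,9)·0.10^9·0.90^1 = 0.0000000
  k=10: C(10,10)·0.10^10·0.90^0 = 0.0000000
Total = 0.0000091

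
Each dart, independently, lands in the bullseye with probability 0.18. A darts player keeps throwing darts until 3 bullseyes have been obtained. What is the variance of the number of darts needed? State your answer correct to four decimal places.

75.9259

Y = total darts until the third success; negative binomial with r=3, p=0.18.
Var(Y) = r(1−p)/p² = 3·0.82 / 0.18² = 75.925926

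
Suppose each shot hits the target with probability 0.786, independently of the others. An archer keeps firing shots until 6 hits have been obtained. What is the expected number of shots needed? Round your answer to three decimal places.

7.634

Y = total shots until the sixth success; negative binomial with r=6, p=0.786.
E[Y] = r / p = 6 / 0.786 = 7.63359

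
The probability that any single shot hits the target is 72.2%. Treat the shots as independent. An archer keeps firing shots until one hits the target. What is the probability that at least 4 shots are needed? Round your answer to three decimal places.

Y = number of shots to the first success; geometric, p = 0.722.
P(Y > 3) = P(first 3 all fail) = (1−p)^3 = 0.02148

0.021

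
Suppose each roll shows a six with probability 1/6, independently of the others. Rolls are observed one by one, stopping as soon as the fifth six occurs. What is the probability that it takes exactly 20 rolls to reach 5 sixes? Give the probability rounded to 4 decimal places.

0.0324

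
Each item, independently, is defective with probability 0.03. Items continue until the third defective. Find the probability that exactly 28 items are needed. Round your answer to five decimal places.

Y = trial on which the third success occurs; negative binomial, r=3, p=0.03.
P(Y=28) = C(27,2) · p^3 · (1−p)^25
= 351 · 2.7e-05 · 0.46697 = 0.0044255

0.00443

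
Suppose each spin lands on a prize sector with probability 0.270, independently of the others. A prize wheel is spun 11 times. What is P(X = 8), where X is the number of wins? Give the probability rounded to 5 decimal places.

X ~ Binomial(n=11, p=0.27).
P(X=8) = C(11,8) · p^8 · (1−p)^3
= 165 · 2.8243e-05 · 0.38902 = 0.0018129

0.00181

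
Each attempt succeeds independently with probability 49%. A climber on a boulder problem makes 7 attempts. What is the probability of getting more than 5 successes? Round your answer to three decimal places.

0.056

X ~ Binomial(7, 0.49); P(X ≥ 6) = Σ C(7,k) p^k (1−p)^(7−k) over k:
  k=6: C(7,6)·0.49^6·0.51^1 = 0.04941
  k=7: C(7,7)·0.49^7·0.51^0 = 0.00678
Total = 0.05620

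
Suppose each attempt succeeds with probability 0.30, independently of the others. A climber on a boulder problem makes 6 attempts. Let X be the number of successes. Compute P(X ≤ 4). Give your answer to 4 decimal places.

0.9891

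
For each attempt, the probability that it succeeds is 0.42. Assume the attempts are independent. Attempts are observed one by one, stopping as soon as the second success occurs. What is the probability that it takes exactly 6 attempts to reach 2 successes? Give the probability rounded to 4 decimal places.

Y = trial on which the second success occurs; negative binomial, r=2, p=0.42.
P(Y=6) = C(5,1) · p^2 · (1−p)^4
= 5 · 0.1764 · 0.11316 = 0.099811

0.0998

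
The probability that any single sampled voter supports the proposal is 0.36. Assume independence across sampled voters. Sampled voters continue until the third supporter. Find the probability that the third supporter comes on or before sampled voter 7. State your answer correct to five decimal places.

Finishing within 7 sampled voters ⇔ at least 3 successes in the first 7. With X ~ Binomial(7, 0.36), P(Y ≤ 7) = 1 − P(X ≤ 2).
  k=0: C(7,0)·0.36^0·0.64^7 = 0.0439805
  k=1: C(7,1)·0.36^1·0.64^6 = 0.1731731
  k=2: C(7,2)·0.36^2·0.64^5 = 0.2922296
1 − 0.5093831 = 0.4906169

0.49062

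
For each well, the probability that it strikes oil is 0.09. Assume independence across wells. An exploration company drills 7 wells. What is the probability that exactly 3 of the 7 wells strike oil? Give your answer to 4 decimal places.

X ~ Binomial(n=7, p=0.09).
P(X=3) = C(7,3) · p^3 · (1−p)^4
= 35 · 0.000729 · 0.68575 = 0.017497

0.0175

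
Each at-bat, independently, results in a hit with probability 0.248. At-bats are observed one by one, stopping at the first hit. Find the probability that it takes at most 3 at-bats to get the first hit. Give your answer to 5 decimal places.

Y = number of at-bats to the first success; geometric, p = 0.248.
P(Y ≤ 3) = 1 − (1−p)^3 = 1 − 0.4252590 = 0.5747410

0.57474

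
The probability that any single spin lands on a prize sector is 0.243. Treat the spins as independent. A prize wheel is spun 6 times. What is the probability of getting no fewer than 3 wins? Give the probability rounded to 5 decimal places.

X ~ Binomial(6, 0.243); P(X ≥ 3) = Σ C(6,k) p^k (1−p)^(6−k) over k:
  k=3: C(6,3)·0.243^3·0.757^3 = 0.1244906
  k=4: C(6,4)·0.243^4·0.757^2 = 0.0299715
  k=5: C(6,5)·0.243^5·0.757^1 = 0.0038484
  k=6: C(6,6)·0.243^6·0.757^0 = 0.0002059
Total = 0.1585163

0.15852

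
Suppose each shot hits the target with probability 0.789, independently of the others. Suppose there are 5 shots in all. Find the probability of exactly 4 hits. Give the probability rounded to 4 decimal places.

0.4088

X ~ Binomial(n=5, p=0.789).
P(X=4) = C(5,4) · p^4 · (1−p)^1
= 5 · 0.38753 · 0.211 = 0.408847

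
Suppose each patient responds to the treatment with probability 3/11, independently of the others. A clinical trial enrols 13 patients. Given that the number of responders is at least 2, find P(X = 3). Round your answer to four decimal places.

X ~ Binomial(13, 0.272727). Want P(X=3 | X≥2) = P(X=3) / P(X≥2).
P(X=3) = C(13,3)·0.272727^3·0.727273^10 = 0.240173
P(X≥2) = 1 − 0.015924 − 0.077632 = 0.906444
Ratio = 0.240173 / 0.906444 = 0.264962

0.2650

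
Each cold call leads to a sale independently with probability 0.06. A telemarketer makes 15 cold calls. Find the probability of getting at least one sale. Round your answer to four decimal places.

P(at least one) = 1 − P(none) = 1 − (1 − 0.06)^15
= 1 − 0.395292 = 0.604708

0.6047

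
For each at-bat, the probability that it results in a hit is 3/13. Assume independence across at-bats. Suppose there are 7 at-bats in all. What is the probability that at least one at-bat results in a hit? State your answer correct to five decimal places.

0.84063

P(at least one) = 1 − P(none) = 1 − (1 − 0.230769)^7
= 1 − 0.1593663 = 0.8406337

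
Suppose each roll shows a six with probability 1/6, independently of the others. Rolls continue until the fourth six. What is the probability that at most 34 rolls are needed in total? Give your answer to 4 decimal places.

0.8413

Finishing within 34 rolls ⇔ at least 4 successes in the first 34. With X ~ Binomial(34, 0.166667), P(Y ≤ 34) = 1 − P(X ≤ 3).
  k=0: C(34,0)·0.166667^0·0.833333^34 = 0.002032
  k=1: C(34,1)·0.166667^1·0.833333^33 = 0.013815
  k=2: C(34,2)·0.166667^2·0.833333^32 = 0.045589
  k=3: C(34,3)·0.166667^3·0.833333^31 = 0.097257
1 − 0.158692 = 0.841308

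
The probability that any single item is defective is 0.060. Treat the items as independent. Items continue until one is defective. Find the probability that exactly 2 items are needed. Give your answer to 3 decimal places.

Geometric (trials to first success), p = 0.06.
P(Y = 2) = (1−p)^1 · p = 0.94 · 0.06 = 0.05640

0.056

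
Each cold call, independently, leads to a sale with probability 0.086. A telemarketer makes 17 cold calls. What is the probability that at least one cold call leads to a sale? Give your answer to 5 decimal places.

0.78319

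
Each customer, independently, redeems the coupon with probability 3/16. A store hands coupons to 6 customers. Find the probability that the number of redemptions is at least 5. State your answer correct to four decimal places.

0.0012

X ~ Binomial(6, 0.1875); P(X ≥ 5) = Σ C(6,k) p^k (1−p)^(6−k) over k:
  k=5: C(6,5)·0.1875^5·0.8125^1 = 0.001130
  k=6: C(6,6)·0.1875^6·0.8125^0 = 0.000043
Total = 0.001173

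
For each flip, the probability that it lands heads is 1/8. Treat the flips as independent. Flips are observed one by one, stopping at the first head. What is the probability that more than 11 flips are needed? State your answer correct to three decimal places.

0.230

Y = number of flips to the first success; geometric, p = 0.125.
P(Y > 11) = P(first 11 all fail) = (1−p)^11 = 0.23019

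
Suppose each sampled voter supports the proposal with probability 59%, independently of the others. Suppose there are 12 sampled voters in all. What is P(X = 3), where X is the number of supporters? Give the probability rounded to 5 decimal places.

0.01479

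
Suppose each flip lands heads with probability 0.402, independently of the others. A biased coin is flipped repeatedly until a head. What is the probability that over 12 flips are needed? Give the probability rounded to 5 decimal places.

Y = number of flips to the first success; geometric, p = 0.402.
P(Y > 12) = P(first 12 all fail) = (1−p)^12 = 0.0020913

0.00209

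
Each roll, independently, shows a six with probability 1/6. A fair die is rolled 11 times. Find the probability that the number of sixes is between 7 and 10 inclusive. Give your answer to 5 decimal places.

0.00063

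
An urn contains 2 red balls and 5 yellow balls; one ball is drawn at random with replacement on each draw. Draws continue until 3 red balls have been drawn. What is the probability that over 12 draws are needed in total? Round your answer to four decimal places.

Needing more than 12 draws ⇔ fewer than 3 successes in the first 12. With X ~ Binomial(12, 0.285714), P(Y > 12) = P(X ≤ 2).
  k=0: C(12,0)·0.285714^0·0.714286^12 = 0.017639
  k=1: C(12,1)·0.285714^1·0.714286^11 = 0.084665
  k=2: C(12,2)·0.285714^2·0.714286^10 = 0.186263
P(X ≤ 2) = 0.288567

0.2886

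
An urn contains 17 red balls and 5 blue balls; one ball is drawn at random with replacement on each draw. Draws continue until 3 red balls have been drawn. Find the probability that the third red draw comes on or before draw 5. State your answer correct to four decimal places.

0.9190

Finishing within 5 draws ⇔ at least 3 successes in the first 5. With X ~ Binomial(5, 0.772727), P(Y ≤ 5) = 1 − P(X ≤ 2).
  k=0: C(5,0)·0.772727^0·0.227273^5 = 0.000606
  k=1: C(5,1)·0.772727^1·0.227273^4 = 0.010308
  k=2: C(5,2)·0.772727^2·0.227273^3 = 0.070096
1 − 0.081011 = 0.918989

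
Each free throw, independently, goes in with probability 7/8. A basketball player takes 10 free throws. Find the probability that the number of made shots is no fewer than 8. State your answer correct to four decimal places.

X ~ Binomial(10, 0.875); P(X ≥ 8) = Σ C(10,k) p^k (1−p)^(10−k) over k:
  k=8: C(10,8)·0.875^8·0.125^2 = 0.241600
  k=9: C(10,9)·0.875^9·0.125^1 = 0.375822
  k=10: C(10,10)·0.875^10·0.125^0 = 0.263076
Total = 0.880498

0.8805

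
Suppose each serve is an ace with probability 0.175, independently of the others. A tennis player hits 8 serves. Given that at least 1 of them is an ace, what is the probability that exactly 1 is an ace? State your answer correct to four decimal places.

0.4637

X ~ Binomial(8, 0.175). Want P(X=1 | X≥1) = P(X=1) / P(X≥1).
P(X=1) = C(8,1)·0.175^1·0.825^7 = 0.364171
P(X≥1) = 1 − 0.214601 = 0.785399
Ratio = 0.364171 / 0.785399 = 0.463677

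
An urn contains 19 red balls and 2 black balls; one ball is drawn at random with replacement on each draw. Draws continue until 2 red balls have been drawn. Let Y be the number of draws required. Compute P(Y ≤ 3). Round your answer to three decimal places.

Finishing within 3 draws ⇔ at least 2 successes in the first 3. With X ~ Binomial(3, 0.904762), P(Y ≤ 3) = 1 − P(X ≤ 1).
  k=0: C(3,0)·0.904762^0·0.095238^3 = 0.00086
  k=1: C(3,1)·0.904762^1·0.095238^2 = 0.02462
1 − 0.02548 = 0.97452

0.975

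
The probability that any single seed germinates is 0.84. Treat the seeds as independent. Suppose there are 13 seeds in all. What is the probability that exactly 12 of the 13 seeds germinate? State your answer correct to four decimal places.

X ~ Binomial(n=13, p=0.84).
P(X=12) = C(13,12) · p^12 · (1−p)^1
= 13 · 0.12341 · 0.16 = 0.256693

0.2567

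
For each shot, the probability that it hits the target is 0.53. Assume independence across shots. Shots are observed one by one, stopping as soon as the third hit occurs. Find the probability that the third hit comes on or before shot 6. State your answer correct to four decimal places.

0.7107

Finishing within 6 shots ⇔ at least 3 successes in the first 6. With X ~ Binomial(6, 0.53), P(Y ≤ 6) = 1 − P(X ≤ 2).
  k=0: C(6,0)·0.53^0·0.47^6 = 0.010779
  k=1: C(6,1)·0.53^1·0.47^5 = 0.072932
  k=2: C(6,2)·0.53^2·0.47^4 = 0.205605
1 − 0.289316 = 0.710684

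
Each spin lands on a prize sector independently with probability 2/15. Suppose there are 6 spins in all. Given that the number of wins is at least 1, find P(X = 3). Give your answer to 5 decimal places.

0.05355

X ~ Binomial(6, 0.133333). Want P(X=3 | X≥1) = P(X=3) / P(X≥1).
P(X=3) = C(6,3)·0.133333^3·0.866667^3 = 0.0308605
P(X≥1) = 1 − 0.4237528 = 0.5762472
Ratio = 0.0308605 / 0.5762472 = 0.0535542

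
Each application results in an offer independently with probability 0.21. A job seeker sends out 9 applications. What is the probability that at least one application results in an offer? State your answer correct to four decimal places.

0.8801

P(at least one) = 1 − P(none) = 1 − (1 − 0.21)^9
= 1 − 0.119852 = 0.880148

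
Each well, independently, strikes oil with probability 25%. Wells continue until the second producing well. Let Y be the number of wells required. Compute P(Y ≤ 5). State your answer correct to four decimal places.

Finishing within 5 wells ⇔ at least 2 successes in the first 5. With X ~ Binomial(5, 0.25), P(Y ≤ 5) = 1 − P(X ≤ 1).
  k=0: C(5,0)·0.25^0·0.75^5 = 0.237305
  k=1: C(5,1)·0.25^1·0.75^4 = 0.395508
1 − 0.632812 = 0.367188

0.3672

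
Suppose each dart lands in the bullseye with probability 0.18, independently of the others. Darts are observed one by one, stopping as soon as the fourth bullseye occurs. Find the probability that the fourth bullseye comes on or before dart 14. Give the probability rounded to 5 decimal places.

0.23513

Finishing within 14 darts ⇔ at least 4 successes in the first 14. With X ~ Binomial(14, 0.18), P(Y ≤ 14) = 1 − P(X ≤ 3).
  k=0: C(14,0)·0.18^0·0.82^14 = 0.0621432
  k=1: C(14,1)·0.18^1·0.82^13 = 0.1909768
  k=2: C(14,2)·0.18^2·0.82^12 = 0.2724913
  k=3: C(14,3)·0.18^3·0.82^11 = 0.2392606
1 − 0.7648720 = 0.2351280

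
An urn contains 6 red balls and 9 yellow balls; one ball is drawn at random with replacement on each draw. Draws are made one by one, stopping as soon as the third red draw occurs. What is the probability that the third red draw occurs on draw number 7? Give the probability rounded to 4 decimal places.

0.1244

Y = trial on which the third success occurs; negative binomial, r=3, p=0.40.
P(Y=7) = C(6,2) · p^3 · (1−p)^4
= 15 · 0.064 · 0.1296 = 0.124416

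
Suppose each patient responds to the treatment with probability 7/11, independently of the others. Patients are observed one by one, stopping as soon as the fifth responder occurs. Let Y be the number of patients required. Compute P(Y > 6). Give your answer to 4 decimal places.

Needing more than 6 patients ⇔ fewer than 5 successes in the first 6. With X ~ Binomial(6, 0.636364), P(Y > 6) = P(X ≤ 4).
  k=0: C(6,0)·0.636364^0·0.363636^6 = 0.002312
  k=1: C(6,1)·0.636364^1·0.363636^5 = 0.024277
  k=2: C(6,2)·0.636364^2·0.363636^4 = 0.106211
  k=3: C(6,3)·0.636364^3·0.363636^3 = 0.247827
  k=4: C(6,4)·0.636364^4·0.363636^2 = 0.325272
P(X ≤ 4) = 0.705899

0.7059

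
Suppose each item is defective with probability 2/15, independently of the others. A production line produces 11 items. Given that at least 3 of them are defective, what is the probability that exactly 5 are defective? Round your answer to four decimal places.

X ~ Binomial(11, 0.133333). Want P(X=5 | X≥3) = P(X=5) / P(X≥3).
P(X=5) = C(11,5)·0.133333^5·0.866667^6 = 0.008250
P(X≥3) = 1 − 0.207192 − 0.350633 − 0.269717 = 0.172458
Ratio = 0.008250 / 0.172458 = 0.047837

0.0478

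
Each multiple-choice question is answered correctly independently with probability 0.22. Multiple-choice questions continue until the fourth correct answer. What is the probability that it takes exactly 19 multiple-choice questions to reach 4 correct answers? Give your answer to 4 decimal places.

0.0460

Y = trial on which the fourth success occurs; negative binomial, r=4, p=0.22.
P(Y=19) = C(18,3) · p^4 · (1−p)^15
= 816 · 0.0023426 · 0.024067 = 0.046004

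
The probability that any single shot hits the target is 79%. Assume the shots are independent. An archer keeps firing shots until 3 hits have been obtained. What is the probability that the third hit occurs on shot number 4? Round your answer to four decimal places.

0.3106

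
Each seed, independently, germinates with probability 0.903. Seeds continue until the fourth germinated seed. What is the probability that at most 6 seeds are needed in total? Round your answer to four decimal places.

0.9854

Finishing within 6 seeds ⇔ at least 4 successes in the first 6. With X ~ Binomial(6, 0.903), P(Y ≤ 6) = 1 − P(X ≤ 3).
  k=0: C(6,0)·0.903^0·0.097^6 = 0.000001
  k=1: C(6,1)·0.903^1·0.097^5 = 0.000047
  k=2: C(6,2)·0.903^2·0.097^4 = 0.001083
  k=3: C(6,3)·0.903^3·0.097^3 = 0.013440
1 − 0.014570 = 0.985430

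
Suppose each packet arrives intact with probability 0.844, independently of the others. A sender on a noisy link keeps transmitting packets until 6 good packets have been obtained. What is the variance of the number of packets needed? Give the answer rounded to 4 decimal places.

1.3140

Y = total packets until the sixth success; negative binomial with r=6, p=0.844.
Var(Y) = r(1−p)/p² = 6·0.156 / 0.844² = 1.313987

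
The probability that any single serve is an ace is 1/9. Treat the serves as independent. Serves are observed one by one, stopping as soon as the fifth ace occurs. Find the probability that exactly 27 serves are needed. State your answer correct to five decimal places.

Y = trial on which the fifth success occurs; negative binomial, r=5, p=0.111111.
P(Y=27) = C(26,4) · p^5 · (1−p)^22
= 14950 · 1.6935e-05 · 0.074928 = 0.0189703

0.01897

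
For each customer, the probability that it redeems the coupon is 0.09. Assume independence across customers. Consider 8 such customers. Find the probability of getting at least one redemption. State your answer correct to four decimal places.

0.5297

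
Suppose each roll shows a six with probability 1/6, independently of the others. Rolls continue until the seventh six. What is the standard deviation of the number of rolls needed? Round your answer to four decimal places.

Y = total rolls until the seventh success; negative binomial with r=7, p=0.166667.
SD(Y) = √[r(1−p)/p²] = √(210.000000) = 14.491377

14.4914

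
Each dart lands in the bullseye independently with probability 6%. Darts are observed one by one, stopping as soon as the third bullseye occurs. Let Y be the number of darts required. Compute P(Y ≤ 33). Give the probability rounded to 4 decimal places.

0.3177

Finishing within 33 darts ⇔ at least 3 successes in the first 33. With X ~ Binomial(33, 0.06), P(Y ≤ 33) = 1 − P(X ≤ 2).
  k=0: C(33,0)·0.06^0·0.94^33 = 0.129783
  k=1: C(33,1)·0.06^1·0.94^32 = 0.273374
  k=2: C(33,2)·0.06^2·0.94^31 = 0.279190
1 − 0.682347 = 0.317653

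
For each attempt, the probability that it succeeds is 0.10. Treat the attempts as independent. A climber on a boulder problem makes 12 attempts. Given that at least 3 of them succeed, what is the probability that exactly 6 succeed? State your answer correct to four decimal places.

0.0044

X ~ Binomial(12, 0.10). Want P(X=6 | X≥3) = P(X=6) / P(X≥3).
P(X=6) = C(12,6)·0.10^6·0.90^6 = 0.000491
P(X≥3) = 1 − 0.282430 − 0.376573 − 0.230128 = 0.110870
Ratio = 0.000491 / 0.110870 = 0.004429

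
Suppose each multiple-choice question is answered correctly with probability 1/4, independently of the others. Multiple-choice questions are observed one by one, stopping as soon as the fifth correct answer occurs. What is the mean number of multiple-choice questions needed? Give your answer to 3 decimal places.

20.000

Y = total multiple-choice questions until the fifth success; negative binomial with r=5, p=0.25.
E[Y] = r / p = 5 / 0.25 = 20.00000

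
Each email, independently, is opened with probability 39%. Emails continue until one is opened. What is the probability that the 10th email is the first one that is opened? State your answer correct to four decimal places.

0.0046

Geometric (trials to first success), p = 0.39.
P(Y = 10) = (1−p)^9 · p = 0.011694 · 0.39 = 0.004561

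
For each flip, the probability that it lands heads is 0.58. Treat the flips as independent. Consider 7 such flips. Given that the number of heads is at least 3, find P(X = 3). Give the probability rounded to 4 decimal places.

X ~ Binomial(7, 0.58). Want P(X=3 | X≥3) = P(X=3) / P(X≥3).
P(X=3) = C(7,3)·0.58^3·0.42^4 = 0.212495
P(X≥3) = 1 − 0.002305 − 0.022285 − 0.092326 = 0.883084
Ratio = 0.212495 / 0.883084 = 0.240629

0.2406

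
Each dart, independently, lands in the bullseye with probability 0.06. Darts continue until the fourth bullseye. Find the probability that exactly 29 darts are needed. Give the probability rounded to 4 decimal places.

0.0090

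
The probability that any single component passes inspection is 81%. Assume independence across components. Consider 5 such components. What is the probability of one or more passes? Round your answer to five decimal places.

0.99975

P(at least one) = 1 − P(none) = 1 − (1 − 0.81)^5
= 1 − 0.0002476 = 0.9997524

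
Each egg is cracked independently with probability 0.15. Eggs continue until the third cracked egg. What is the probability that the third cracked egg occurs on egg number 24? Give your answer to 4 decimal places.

Y = trial on which the third success occurs; negative binomial, r=3, p=0.15.
P(Y=24) = C(23,2) · p^3 · (1−p)^21
= 253 · 0.003375 · 0.032946 = 0.028131

0.0281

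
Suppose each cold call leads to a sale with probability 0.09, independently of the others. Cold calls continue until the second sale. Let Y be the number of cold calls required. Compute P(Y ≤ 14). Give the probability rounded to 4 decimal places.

Finishing within 14 cold calls ⇔ at least 2 successes in the first 14. With X ~ Binomial(14, 0.09), P(Y ≤ 14) = 1 − P(X ≤ 1).
  k=0: C(14,0)·0.09^0·0.91^14 = 0.267042
  k=1: C(14,1)·0.09^1·0.91^13 = 0.369750
1 − 0.636792 = 0.363208

0.3632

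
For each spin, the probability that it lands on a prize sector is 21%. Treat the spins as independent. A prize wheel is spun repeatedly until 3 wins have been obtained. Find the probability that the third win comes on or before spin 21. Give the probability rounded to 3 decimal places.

0.848

Finishing within 21 spins ⇔ at least 3 successes in the first 21. With X ~ Binomial(21, 0.21), P(Y ≤ 21) = 1 − P(X ≤ 2).
  k=0: C(21,0)·0.21^0·0.79^21 = 0.00708
  k=1: C(21,1)·0.21^1·0.79^20 = 0.03953
  k=2: C(21,2)·0.21^2·0.79^19 = 0.10509
1 − 0.15171 = 0.84829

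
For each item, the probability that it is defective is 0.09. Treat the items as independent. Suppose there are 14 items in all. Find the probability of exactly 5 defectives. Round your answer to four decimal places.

X ~ Binomial(n=14, p=0.09).
P(X=5) = C(14,5) · p^5 · (1−p)^9
= 2002 · 5.9049e-06 · 0.42793 = 0.005059

0.0051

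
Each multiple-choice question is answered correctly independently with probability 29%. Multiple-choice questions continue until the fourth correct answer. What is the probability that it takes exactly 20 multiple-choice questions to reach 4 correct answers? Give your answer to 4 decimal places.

Y = trial on which the fourth success occurs; negative binomial, r=4, p=0.29.
P(Y=20) = C(19,3) · p^4 · (1−p)^16
= 969 · 0.0070728 · 0.00417 = 0.028579

0.0286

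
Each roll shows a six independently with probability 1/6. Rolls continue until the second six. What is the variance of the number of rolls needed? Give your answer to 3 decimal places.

Y = total rolls until the second success; negative binomial with r=2, p=0.166667.
Var(Y) = r(1−p)/p² = 2·0.833333 / 0.166667² = 60.00000

60.000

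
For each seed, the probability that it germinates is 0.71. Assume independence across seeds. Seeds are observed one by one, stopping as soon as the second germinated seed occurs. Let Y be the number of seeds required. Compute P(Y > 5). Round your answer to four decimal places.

0.0272

Needing more than 5 seeds ⇔ fewer than 2 successes in the first 5. With X ~ Binomial(5, 0.71), P(Y > 5) = P(X ≤ 1).
  k=0: C(5,0)·0.71^0·0.29^5 = 0.002051
  k=1: C(5,1)·0.71^1·0.29^4 = 0.025108
P(X ≤ 1) = 0.027160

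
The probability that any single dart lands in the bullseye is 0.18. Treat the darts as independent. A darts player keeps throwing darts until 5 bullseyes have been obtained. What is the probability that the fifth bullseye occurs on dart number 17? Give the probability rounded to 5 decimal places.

Y = trial on which the fifth success occurs; negative binomial, r=5, p=0.18.
P(Y=17) = C(16,4) · p^5 · (1−p)^12
= 1820 · 0.00018896 · 0.09242 = 0.0317834

0.03178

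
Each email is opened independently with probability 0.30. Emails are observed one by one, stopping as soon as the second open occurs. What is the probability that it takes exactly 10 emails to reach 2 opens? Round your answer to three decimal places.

Y = trial on which the second success occurs; negative binomial, r=2, p=0.30.
P(Y=10) = C(9,1) · p^2 · (1−p)^8
= 9 · 0.09 · 0.057648 = 0.04669

0.047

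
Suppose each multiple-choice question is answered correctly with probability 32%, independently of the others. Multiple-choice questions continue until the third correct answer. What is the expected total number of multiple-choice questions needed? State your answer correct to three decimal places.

Y = total multiple-choice questions until the third success; negative binomial with r=3, p=0.32.
E[Y] = r / p = 3 / 0.32 = 9.37500

9.375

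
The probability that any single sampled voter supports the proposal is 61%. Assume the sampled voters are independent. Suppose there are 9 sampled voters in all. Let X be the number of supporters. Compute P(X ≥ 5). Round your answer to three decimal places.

X ~ Binomial(9, 0.61); P(X ≥ 5) = Σ C(9,k) p^k (1−p)^(9−k) over k:
  k=5: C(9,5)·0.61^5·0.39^4 = 0.24619
  k=6: C(9,6)·0.61^6·0.39^3 = 0.25672
  k=7: C(9,7)·0.61^7·0.39^2 = 0.17208
  k=8: C(9,8)·0.61^8·0.39^1 = 0.06729
  k=9: C(9,9)·0.61^9·0.39^0 = 0.01169
Total = 0.75398

0.754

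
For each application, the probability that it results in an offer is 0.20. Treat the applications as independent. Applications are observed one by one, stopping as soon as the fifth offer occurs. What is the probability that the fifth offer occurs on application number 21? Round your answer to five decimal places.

Y = trial on which the fifth success occurs; negative binomial, r=5, p=0.20.
P(Y=21) = C(20,4) · p^5 · (1−p)^16
= 4845 · 0.00032 · 0.028147 = 0.0436399

0.04364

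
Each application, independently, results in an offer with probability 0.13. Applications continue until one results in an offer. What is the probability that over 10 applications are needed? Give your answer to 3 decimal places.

0.248

Y = number of applications to the first success; geometric, p = 0.13.
P(Y > 10) = P(first 10 all fail) = (1−p)^10 = 0.24842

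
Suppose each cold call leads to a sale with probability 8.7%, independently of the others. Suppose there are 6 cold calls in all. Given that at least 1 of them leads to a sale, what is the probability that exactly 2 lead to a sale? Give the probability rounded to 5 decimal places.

X ~ Binomial(6, 0.087). Want P(X=2 | X≥1) = P(X=2) / P(X≥1).
P(X=2) = C(6,2)·0.087^2·0.913^4 = 0.0788884
P(X≥1) = 1 − 0.5791948 = 0.4208052
Ratio = 0.0788884 / 0.4208052 = 0.1874700

0.18747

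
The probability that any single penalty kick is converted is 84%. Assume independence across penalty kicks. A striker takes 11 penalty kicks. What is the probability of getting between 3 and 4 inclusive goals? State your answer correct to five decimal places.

X ~ Binomial(11, 0.84); P(3 ≤ X ≤ 4) = Σ C(11,k) p^k (1−p)^(11−k) over k:
  k=3: C(11,3)·0.84^3·0.16^8 = 0.0000420
  k=4: C(11,4)·0.84^4·0.16^7 = 0.0004410
Total = 0.0004830

0.00048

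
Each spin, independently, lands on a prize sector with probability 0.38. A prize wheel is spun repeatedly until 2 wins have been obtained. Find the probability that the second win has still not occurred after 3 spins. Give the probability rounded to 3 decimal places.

Needing more than 3 spins ⇔ fewer than 2 successes in the first 3. With X ~ Binomial(3, 0.38), P(Y > 3) = P(X ≤ 1).
  k=0: C(3,0)·0.38^0·0.62^3 = 0.23833
  k=1: C(3,1)·0.38^1·0.62^2 = 0.43822
P(X ≤ 1) = 0.67654

0.677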